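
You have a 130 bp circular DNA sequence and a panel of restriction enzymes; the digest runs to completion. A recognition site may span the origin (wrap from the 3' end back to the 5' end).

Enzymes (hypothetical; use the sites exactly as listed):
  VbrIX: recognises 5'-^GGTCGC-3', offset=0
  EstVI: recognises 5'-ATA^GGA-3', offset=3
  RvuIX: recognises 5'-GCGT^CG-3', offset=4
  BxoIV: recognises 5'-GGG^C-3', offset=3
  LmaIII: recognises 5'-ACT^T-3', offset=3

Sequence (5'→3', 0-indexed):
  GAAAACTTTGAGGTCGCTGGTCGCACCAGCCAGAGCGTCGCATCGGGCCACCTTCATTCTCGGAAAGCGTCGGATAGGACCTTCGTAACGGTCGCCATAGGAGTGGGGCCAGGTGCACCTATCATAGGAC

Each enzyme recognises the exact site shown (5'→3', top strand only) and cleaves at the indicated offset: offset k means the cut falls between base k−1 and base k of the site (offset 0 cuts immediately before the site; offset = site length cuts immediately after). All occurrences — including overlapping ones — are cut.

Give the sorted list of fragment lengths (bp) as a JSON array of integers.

[4,6,7,9,9,10,11,13,18,20,23]

Scan for sites:
  VbrIX (GGTCGC, off=0): starts [11, 18, 89] → cuts [11, 18, 89]
  EstVI (ATAGGA, off=3): starts [73, 96, 123] → cuts [76, 99, 126]
  RvuIX (GCGTCG, off=4): starts [34, 66] → cuts [38, 70]
  BxoIV (GGGC, off=3): starts [44, 105] → cuts [47, 108]
  LmaIII (ACTT, off=3): starts [4] → cuts [7]

All cut coordinates (distinct, sorted): [7, 11, 18, 38, 47, 70, 76, 89, 99, 108, 126]

Fragments:
  7→11: 4 bp
  11→18: 7 bp
  18→38: 20 bp
  38→47: 9 bp
  47→70: 23 bp
  70→76: 6 bp
  76→89: 13 bp
  89→99: 10 bp
  99→108: 9 bp
  108→126: 18 bp
  126→7 (wrap): 130-126+7 = 11 bp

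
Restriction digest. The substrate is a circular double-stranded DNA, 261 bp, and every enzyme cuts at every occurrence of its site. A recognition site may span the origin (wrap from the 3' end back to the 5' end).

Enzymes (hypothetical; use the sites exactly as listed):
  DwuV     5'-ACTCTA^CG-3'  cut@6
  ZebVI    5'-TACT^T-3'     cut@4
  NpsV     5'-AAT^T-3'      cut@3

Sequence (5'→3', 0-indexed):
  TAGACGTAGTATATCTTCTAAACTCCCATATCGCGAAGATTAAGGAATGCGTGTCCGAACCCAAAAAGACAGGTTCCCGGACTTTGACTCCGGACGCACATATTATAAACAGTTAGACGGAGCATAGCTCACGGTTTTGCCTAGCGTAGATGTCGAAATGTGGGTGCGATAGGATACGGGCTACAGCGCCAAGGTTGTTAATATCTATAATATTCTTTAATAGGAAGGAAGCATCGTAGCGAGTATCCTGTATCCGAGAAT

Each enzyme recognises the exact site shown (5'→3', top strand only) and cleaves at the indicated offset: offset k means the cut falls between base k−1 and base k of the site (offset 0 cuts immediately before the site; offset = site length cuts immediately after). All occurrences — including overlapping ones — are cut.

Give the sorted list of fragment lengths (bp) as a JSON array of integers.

Scan for sites:
  DwuV (ACTCTACG, off=6): no sites
  ZebVI (TACTT, off=4): no sites
  NpsV (AATT, off=3): starts [258] → cuts [0]

All cut coordinates (distinct, sorted): [0]

Fragments:
  0→0 (wrap): 261-0+0 = 261 bp

[261]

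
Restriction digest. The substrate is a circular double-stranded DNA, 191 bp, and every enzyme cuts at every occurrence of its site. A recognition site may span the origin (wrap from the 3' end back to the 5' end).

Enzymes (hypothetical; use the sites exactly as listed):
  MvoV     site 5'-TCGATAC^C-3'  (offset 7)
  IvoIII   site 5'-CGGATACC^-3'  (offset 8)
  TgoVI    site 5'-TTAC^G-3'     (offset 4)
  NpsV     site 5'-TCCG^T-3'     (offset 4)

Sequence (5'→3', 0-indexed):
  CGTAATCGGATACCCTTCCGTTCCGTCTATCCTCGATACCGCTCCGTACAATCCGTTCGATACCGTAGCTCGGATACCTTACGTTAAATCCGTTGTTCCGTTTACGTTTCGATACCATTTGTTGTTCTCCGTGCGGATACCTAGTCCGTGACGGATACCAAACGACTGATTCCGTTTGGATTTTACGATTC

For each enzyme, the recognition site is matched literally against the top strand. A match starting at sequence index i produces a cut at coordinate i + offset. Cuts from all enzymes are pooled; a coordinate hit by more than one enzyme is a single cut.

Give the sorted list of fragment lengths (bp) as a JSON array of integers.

[4,5,5,6,7,7,7,8,8,9,10,10,10,11,12,12,14,15,15,16]

Scan for sites:
  MvoV TCGATACC/7: at [32, 56, 108] ⇒ [39, 63, 115]
  IvoIII CGGATACC/8: at [6, 70, 133, 151] ⇒ [14, 78, 141, 159]
  TgoVI TTACG/4: at [78, 101, 182] ⇒ [82, 105, 186]
  NpsV TCCGT/4: at [16, 21, 42, 51, 88, 96, 127, 144, 170, 189] ⇒ [2, 20, 25, 46, 55, 92, 100, 131, 148, 174]

Pooled cuts: [2, 14, 20, 25, 39, 46, 55, 63, 78, 82, 92, 100, 105, 115, 131, 141, 148, 159, 174, 186]

Fragment lengths:
  2→14: 12 bp
  14→20: 6 bp
  20→25: 5 bp
  25→39: 14 bp
  39→46: 7 bp
  46→55: 9 bp
  55→63: 8 bp
  63→78: 15 bp
  78→82: 4 bp
  82→92: 10 bp
  92→100: 8 bp
  100→105: 5 bp
  105→115: 10 bp
  115→131: 16 bp
  131→141: 10 bp
  141→148: 7 bp
  148→159: 11 bp
  159→174: 15 bp
  174→186: 12 bp
  186→2 (wrap): 191-186+2 = 7 bp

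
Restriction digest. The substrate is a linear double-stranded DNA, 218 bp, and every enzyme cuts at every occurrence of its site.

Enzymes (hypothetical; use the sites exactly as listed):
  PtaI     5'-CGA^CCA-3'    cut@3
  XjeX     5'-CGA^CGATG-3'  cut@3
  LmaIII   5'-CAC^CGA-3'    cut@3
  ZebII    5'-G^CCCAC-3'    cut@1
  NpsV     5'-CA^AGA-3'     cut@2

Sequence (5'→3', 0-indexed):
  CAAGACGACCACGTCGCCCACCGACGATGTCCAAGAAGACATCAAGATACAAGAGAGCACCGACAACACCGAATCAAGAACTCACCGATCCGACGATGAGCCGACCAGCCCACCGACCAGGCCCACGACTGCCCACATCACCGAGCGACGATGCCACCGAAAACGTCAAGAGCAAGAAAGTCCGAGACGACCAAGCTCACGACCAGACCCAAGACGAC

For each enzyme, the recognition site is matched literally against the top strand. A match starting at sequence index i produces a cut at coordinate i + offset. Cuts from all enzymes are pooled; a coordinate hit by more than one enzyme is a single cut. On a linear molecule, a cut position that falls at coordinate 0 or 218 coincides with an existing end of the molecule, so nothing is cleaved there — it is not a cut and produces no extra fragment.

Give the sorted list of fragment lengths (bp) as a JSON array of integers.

Per-enzyme occurrences:
  PtaI CGACCA/3: at [5, 101, 113, 187, 199] ⇒ [8, 104, 116, 190, 202]
  XjeX CGACGATG/3: at [21, 90, 145] ⇒ [24, 93, 148]
  LmaIII CACCGA/3: at [18, 57, 66, 82, 110, 138, 154] ⇒ [21, 60, 69, 85, 113, 141, 157]
  ZebII GCCCAC/1: at [15, 107, 120, 130] ⇒ [16, 108, 121, 131]
  NpsV CAAGA/2: at [0, 31, 42, 49, 74, 166, 172, 209] ⇒ [2, 33, 44, 51, 76, 168, 174, 211]

All cut coordinates (distinct, sorted): [2, 8, 16, 21, 24, 33, 44, 51, 60, 69, 76, 85, 93, 104, 108, 113, 116, 121, 131, 141, 148, 157, 168, 174, 190, 202, 211]

Fragments:
  [0,2): 2 bp
  [2,8): 6 bp
  [8,16): 8 bp
  [16,21): 5 bp
  [21,24): 3 bp
  [24,33): 9 bp
  [33,44): 11 bp
  [44,51): 7 bp
  [51,60): 9 bp
  [60,69): 9 bp
  [69,76): 7 bp
  [76,85): 9 bp
  [85,93): 8 bp
  [93,104): 11 bp
  [104,108): 4 bp
  [108,113): 5 bp
  [113,116): 3 bp
  [116,121): 5 bp
  [121,131): 10 bp
  [131,141): 10 bp
  [141,148): 7 bp
  [148,157): 9 bp
  [157,168): 11 bp
  [168,174): 6 bp
  [174,190): 16 bp
  [190,202): 12 bp
  [202,211): 9 bp
  [211,218): 7 bp

[2,3,3,4,5,5,5,6,6,7,7,7,7,8,8,9,9,9,9,9,9,10,10,11,11,11,12,16]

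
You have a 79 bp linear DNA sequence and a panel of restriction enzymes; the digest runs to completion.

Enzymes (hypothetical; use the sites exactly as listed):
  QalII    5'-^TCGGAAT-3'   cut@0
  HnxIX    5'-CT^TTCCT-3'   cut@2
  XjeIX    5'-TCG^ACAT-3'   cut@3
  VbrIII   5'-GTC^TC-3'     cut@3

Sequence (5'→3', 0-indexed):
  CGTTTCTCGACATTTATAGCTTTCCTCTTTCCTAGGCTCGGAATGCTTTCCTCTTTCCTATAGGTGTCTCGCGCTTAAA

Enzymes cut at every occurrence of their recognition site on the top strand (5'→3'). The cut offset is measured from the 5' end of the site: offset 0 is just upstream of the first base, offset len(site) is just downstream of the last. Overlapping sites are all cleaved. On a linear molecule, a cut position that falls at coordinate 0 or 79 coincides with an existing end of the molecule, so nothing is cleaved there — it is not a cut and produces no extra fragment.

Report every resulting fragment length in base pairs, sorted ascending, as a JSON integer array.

Per-enzyme occurrences:
  QalII (TCGGAAT, off=0): starts [37] → cuts [37]
  HnxIX (CTTTCCT, off=2): starts [19, 26, 45, 52] → cuts [21, 28, 47, 54]
  XjeIX (TCGACAT, off=3): starts [6] → cuts [9]
  VbrIII (GTCTC, off=3): starts [65] → cuts [68]

Pooled cuts: [9, 21, 28, 37, 47, 54, 68]

Fragment lengths:
  [0,9): 9 bp
  [9,21): 12 bp
  [21,28): 7 bp
  [28,37): 9 bp
  [37,47): 10 bp
  [47,54): 7 bp
  [54,68): 14 bp
  [68,79): 11 bp

[7,7,9,9,10,11,12,14]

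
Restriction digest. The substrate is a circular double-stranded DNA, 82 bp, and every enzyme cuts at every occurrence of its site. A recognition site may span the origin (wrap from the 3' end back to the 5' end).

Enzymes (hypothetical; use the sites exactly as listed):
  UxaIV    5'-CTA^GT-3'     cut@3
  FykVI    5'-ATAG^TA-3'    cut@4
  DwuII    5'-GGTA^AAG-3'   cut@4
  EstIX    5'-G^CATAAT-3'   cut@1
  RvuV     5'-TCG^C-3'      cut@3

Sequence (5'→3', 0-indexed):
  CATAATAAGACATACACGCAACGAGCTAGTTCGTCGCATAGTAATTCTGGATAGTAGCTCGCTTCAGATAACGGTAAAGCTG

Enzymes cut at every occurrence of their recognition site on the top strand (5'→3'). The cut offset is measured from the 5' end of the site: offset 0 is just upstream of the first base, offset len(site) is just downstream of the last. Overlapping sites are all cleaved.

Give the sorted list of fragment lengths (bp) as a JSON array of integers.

[5,6,7,8,13,15,28]

Site scan:
  UxaIV (CTAGT, off=3): starts [25] → cuts [28]
  FykVI (ATAGTA, off=4): starts [37, 50] → cuts [41, 54]
  DwuII (GGTAAAG, off=4): starts [72] → cuts [76]
  EstIX (GCATAAT, off=1): starts [81] → cuts [0]
  RvuV (TCGC, off=3): starts [33, 58] → cuts [36, 61]

All cut coordinates (distinct, sorted): [0, 28, 36, 41, 54, 61, 76]

Fragments:
  0→28: 28 bp
  28→36: 8 bp
  36→41: 5 bp
  41→54: 13 bp
  54→61: 7 bp
  61→76: 15 bp
  76→0 (wrap): 82-76+0 = 6 bp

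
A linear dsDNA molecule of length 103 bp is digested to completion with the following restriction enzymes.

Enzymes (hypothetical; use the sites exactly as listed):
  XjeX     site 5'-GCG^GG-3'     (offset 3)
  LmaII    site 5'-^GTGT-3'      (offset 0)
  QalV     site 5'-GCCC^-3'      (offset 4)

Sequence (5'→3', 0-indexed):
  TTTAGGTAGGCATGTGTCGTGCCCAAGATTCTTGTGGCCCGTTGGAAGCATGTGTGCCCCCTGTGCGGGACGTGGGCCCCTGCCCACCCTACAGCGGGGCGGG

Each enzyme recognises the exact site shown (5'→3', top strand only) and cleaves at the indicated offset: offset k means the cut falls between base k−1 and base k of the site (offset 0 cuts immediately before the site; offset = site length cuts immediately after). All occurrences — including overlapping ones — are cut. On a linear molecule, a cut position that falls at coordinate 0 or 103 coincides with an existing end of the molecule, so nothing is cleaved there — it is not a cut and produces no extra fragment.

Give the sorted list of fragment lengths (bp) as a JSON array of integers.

[2,5,6,8,8,11,11,11,12,13,16]

Scan for sites:
  XjeX (GCGGG, off=3): starts [64, 93, 98] → cuts [67, 96, 101]
  LmaII (GTGT, off=0): starts [13, 51] → cuts [13, 51]
  QalV (GCCC, off=4): starts [20, 36, 55, 75, 81] → cuts [24, 40, 59, 79, 85]

Pooled cuts: [13, 24, 40, 51, 59, 67, 79, 85, 96, 101]

Fragment lengths:
  [0,13): 13 bp
  [13,24): 11 bp
  [24,40): 16 bp
  [40,51): 11 bp
  [51,59): 8 bp
  [59,67): 8 bp
  [67,79): 12 bp
  [79,85): 6 bp
  [85,96): 11 bp
  [96,101): 5 bp
  [101,103): 2 bp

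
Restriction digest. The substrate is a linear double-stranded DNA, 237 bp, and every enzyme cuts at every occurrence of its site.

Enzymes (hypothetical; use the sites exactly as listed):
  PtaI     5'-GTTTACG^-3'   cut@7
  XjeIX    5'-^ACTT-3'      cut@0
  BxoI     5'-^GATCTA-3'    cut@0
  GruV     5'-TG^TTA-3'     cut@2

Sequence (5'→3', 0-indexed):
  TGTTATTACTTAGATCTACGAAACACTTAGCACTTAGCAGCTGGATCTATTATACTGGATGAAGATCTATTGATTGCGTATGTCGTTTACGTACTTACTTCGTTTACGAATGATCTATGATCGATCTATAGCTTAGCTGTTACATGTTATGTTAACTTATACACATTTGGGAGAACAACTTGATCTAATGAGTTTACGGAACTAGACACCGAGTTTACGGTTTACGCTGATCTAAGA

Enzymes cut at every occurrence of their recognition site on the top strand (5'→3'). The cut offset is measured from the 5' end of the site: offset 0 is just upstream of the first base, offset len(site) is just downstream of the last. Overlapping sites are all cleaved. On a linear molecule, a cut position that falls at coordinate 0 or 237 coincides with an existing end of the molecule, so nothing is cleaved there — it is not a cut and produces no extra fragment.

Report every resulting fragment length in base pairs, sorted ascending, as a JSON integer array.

Site scan:
  PtaI (GTTTACG, off=7): starts [84, 101, 191, 212, 219] → cuts [91, 108, 198, 219, 226]
  XjeIX (ACTT, off=0): starts [7, 24, 31, 92, 96, 154, 177] → cuts [7, 24, 31, 92, 96, 154, 177]
  BxoI (GATCTA, off=0): starts [12, 43, 63, 111, 122, 181, 228] → cuts [12, 43, 63, 111, 122, 181, 228]
  GruV (TGTTA, off=2): starts [0, 137, 144, 149] → cuts [2, 139, 146, 151]

All cut coordinates (distinct, sorted): [2, 7, 12, 24, 31, 43, 63, 91, 92, 96, 108, 111, 122, 139, 146, 151, 154, 177, 181, 198, 219, 226, 228]

Fragments:
  [0,2): 2 bp
  [2,7): 5 bp
  [7,12): 5 bp
  [12,24): 12 bp
  [24,31): 7 bp
  [31,43): 12 bp
  [43,63): 20 bp
  [63,91): 28 bp
  [91,92): 1 bp
  [92,96): 4 bp
  [96,108): 12 bp
  [108,111): 3 bp
  [111,122): 11 bp
  [122,139): 17 bp
  [139,146): 7 bp
  [146,151): 5 bp
  [151,154): 3 bp
  [154,177): 23 bp
  [177,181): 4 bp
  [181,198): 17 bp
  [198,219): 21 bp
  [219,226): 7 bp
  [226,228): 2 bp
  [228,237): 9 bp

[1,2,2,3,3,4,4,5,5,5,7,7,7,9,11,12,12,12,17,17,20,21,23,28]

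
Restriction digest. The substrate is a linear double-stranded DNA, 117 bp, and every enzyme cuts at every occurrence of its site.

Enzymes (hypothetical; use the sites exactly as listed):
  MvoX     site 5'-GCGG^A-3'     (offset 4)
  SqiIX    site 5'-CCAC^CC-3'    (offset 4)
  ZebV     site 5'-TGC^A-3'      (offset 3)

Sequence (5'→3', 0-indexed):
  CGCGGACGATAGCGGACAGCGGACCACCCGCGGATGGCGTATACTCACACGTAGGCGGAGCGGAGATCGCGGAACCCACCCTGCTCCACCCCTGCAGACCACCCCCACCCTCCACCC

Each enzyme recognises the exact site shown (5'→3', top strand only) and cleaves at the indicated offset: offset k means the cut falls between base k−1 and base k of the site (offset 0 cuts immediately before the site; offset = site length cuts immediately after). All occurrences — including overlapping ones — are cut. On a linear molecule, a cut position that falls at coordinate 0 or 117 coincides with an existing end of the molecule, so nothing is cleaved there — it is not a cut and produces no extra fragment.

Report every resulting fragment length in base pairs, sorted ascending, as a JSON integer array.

Per-enzyme occurrences:
  MvoX (GCGGA, off=4): starts [1, 11, 18, 29, 54, 59, 68] → cuts [5, 15, 22, 33, 58, 63, 72]
  SqiIX (CCACCC, off=4): starts [23, 75, 85, 98, 104, 111] → cuts [27, 79, 89, 102, 108, 115]
  ZebV (TGCA, off=3): starts [92] → cuts [95]

All cut coordinates (distinct, sorted): [5, 15, 22, 27, 33, 58, 63, 72, 79, 89, 95, 102, 108, 115]

Fragments:
  [0,5): 5 bp
  [5,15): 10 bp
  [15,22): 7 bp
  [22,27): 5 bp
  [27,33): 6 bp
  [33,58): 25 bp
  [58,63): 5 bp
  [63,72): 9 bp
  [72,79): 7 bp
  [79,89): 10 bp
  [89,95): 6 bp
  [95,102): 7 bp
  [102,108): 6 bp
  [108,115): 7 bp
  [115,117): 2 bp

[2,5,5,5,6,6,6,7,7,7,7,9,10,10,25]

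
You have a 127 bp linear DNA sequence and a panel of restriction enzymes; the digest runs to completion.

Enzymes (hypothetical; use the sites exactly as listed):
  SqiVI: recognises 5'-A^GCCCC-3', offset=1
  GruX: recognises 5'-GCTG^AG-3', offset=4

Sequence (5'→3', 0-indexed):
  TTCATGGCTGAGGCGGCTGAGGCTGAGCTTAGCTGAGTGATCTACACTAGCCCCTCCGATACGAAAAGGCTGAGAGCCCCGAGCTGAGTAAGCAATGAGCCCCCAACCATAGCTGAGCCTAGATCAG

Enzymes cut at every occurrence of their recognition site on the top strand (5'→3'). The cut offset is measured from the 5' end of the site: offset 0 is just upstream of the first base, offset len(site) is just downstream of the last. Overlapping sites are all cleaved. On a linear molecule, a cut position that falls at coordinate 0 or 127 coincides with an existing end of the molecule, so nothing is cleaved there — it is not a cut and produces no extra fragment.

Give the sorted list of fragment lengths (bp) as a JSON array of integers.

[3,6,9,10,10,11,12,12,14,17,23]

Per-enzyme occurrences:
  SqiVI (AGCCCC, off=1): starts [48, 74, 97] → cuts [49, 75, 98]
  GruX (GCTGAG, off=4): starts [6, 15, 21, 31, 68, 82, 111] → cuts [10, 19, 25, 35, 72, 86, 115]

Pooled cuts: [10, 19, 25, 35, 49, 72, 75, 86, 98, 115]

Fragments:
  [0,10): 10 bp
  [10,19): 9 bp
  [19,25): 6 bp
  [25,35): 10 bp
  [35,49): 14 bp
  [49,72): 23 bp
  [72,75): 3 bp
  [75,86): 11 bp
  [86,98): 12 bp
  [98,115): 17 bp
  [115,127): 12 bp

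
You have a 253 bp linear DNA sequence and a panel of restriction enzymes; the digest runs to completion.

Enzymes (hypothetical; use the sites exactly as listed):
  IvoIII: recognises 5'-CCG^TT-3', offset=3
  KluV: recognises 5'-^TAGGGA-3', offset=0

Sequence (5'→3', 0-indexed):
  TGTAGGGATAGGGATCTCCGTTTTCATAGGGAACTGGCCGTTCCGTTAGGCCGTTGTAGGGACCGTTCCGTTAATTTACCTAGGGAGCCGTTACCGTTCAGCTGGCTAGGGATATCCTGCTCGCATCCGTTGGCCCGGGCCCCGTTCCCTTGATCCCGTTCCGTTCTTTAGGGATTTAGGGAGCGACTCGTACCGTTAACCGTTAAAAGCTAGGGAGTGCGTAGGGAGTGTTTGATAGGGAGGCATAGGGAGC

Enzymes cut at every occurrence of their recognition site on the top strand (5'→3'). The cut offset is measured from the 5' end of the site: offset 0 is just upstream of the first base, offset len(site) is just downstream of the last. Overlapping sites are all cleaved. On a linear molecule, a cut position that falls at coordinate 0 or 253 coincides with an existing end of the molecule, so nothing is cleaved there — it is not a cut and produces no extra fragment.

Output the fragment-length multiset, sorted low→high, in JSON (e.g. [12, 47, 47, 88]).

[2,3,5,5,5,5,6,6,6,7,8,8,8,8,9,10,10,10,10,11,12,14,14,14,15,19,23]

Scan for sites:
  IvoIII CCGTT/3: at [17, 37, 42, 50, 62, 67, 87, 93, 126, 141, 155, 160, 192, 199] ⇒ [20, 40, 45, 53, 65, 70, 90, 96, 129, 144, 158, 163, 195, 202]
  KluV TAGGGA/0: at [2, 8, 26, 56, 80, 106, 168, 176, 210, 221, 235, 245] ⇒ [2, 8, 26, 56, 80, 106, 168, 176, 210, 221, 235, 245]

Pooled cuts: [2, 8, 20, 26, 40, 45, 53, 56, 65, 70, 80, 90, 96, 106, 129, 144, 158, 163, 168, 176, 195, 202, 210, 221, 235, 245]

Fragment lengths:
  [0,2): 2 bp
  [2,8): 6 bp
  [8,20): 12 bp
  [20,26): 6 bp
  [26,40): 14 bp
  [40,45): 5 bp
  [45,53): 8 bp
  [53,56): 3 bp
  [56,65): 9 bp
  [65,70): 5 bp
  [70,80): 10 bp
  [80,90): 10 bp
  [90,96): 6 bp
  [96,106): 10 bp
  [106,129): 23 bp
  [129,144): 15 bp
  [144,158): 14 bp
  [158,163): 5 bp
  [163,168): 5 bp
  [168,176): 8 bp
  [176,195): 19 bp
  [195,202): 7 bp
  [202,210): 8 bp
  [210,221): 11 bp
  [221,235): 14 bp
  [235,245): 10 bp
  [245,253): 8 bp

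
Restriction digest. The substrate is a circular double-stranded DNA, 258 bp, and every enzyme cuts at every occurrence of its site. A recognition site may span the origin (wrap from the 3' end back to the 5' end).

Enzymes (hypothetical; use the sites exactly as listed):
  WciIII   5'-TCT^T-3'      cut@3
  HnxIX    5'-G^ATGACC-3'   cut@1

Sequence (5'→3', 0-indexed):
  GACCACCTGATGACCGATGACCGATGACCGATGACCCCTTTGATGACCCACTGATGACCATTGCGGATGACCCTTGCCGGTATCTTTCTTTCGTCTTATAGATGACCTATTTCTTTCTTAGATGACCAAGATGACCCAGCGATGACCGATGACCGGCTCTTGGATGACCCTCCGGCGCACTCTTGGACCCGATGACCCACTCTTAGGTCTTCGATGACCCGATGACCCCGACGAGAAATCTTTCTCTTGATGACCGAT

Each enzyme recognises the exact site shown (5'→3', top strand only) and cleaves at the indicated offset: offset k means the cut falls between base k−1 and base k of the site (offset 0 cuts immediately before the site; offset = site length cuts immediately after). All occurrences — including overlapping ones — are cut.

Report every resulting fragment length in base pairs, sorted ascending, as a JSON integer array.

[2,3,3,3,4,4,5,6,7,7,7,7,7,7,7,8,8,9,11,11,11,12,12,12,13,13,19,20,20]

Scan for sites:
  WciIII TCTT/3: at [82, 86, 93, 111, 115, 157, 180, 200, 207, 238, 244] ⇒ [85, 89, 96, 114, 118, 160, 183, 203, 210, 241, 247]
  HnxIX GATGACC/1: at [8, 15, 22, 29, 41, 52, 65, 100, 120, 129, 140, 147, 162, 190, 212, 220, 248, 255] ⇒ [9, 16, 23, 30, 42, 53, 66, 101, 121, 130, 141, 148, 163, 191, 213, 221, 249, 256]

Pooled cuts: [9, 16, 23, 30, 42, 53, 66, 85, 89, 96, 101, 114, 118, 121, 130, 141, 148, 160, 163, 183, 191, 203, 210, 213, 221, 241, 247, 249, 256]

Fragment lengths:
  9→16: 7 bp
  16→23: 7 bp
  23→30: 7 bp
  30→42: 12 bp
  42→53: 11 bp
  53→66: 13 bp
  66→85: 19 bp
  85→89: 4 bp
  89→96: 7 bp
  96→101: 5 bp
  101→114: 13 bp
  114→118: 4 bp
  118→121: 3 bp
  121→130: 9 bp
  130→141: 11 bp
  141→148: 7 bp
  148→160: 12 bp
  160→163: 3 bp
  163→183: 20 bp
  183→191: 8 bp
  191→203: 12 bp
  203→210: 7 bp
  210→213: 3 bp
  213→221: 8 bp
  221→241: 20 bp
  241→247: 6 bp
  247→249: 2 bp
  249→256: 7 bp
  256→9 (wrap): 258-256+9 = 11 bp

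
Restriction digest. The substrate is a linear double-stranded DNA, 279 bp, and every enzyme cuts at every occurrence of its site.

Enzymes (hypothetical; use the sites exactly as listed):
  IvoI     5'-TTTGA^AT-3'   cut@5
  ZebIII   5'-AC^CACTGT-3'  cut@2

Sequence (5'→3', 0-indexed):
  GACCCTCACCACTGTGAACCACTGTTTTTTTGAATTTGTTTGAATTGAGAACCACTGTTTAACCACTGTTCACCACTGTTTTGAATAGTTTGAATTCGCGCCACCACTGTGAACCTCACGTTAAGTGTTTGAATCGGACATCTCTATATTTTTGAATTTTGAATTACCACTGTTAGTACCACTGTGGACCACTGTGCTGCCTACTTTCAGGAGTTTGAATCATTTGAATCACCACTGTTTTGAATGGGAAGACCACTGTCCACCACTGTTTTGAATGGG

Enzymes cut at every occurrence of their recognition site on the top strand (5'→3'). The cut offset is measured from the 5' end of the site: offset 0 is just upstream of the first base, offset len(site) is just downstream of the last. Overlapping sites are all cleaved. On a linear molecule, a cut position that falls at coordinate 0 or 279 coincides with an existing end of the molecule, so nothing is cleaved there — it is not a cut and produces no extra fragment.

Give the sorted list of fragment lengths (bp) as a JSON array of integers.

Per-enzyme occurrences:
  IvoI TTTGAAT/5: at [28, 38, 79, 88, 127, 150, 157, 213, 222, 238, 269] ⇒ [33, 43, 84, 93, 132, 155, 162, 218, 227, 243, 274]
  ZebIII ACCACTGT/2: at [7, 17, 50, 61, 71, 102, 165, 177, 187, 230, 251, 261] ⇒ [9, 19, 52, 63, 73, 104, 167, 179, 189, 232, 253, 263]

Pooled cuts: [9, 19, 33, 43, 52, 63, 73, 84, 93, 104, 132, 155, 162, 167, 179, 189, 218, 227, 232, 243, 253, 263, 274]

Fragments:
  [0,9): 9 bp
  [9,19): 10 bp
  [19,33): 14 bp
  [33,43): 10 bp
  [43,52): 9 bp
  [52,63): 11 bp
  [63,73): 10 bp
  [73,84): 11 bp
  [84,93): 9 bp
  [93,104): 11 bp
  [104,132): 28 bp
  [132,155): 23 bp
  [155,162): 7 bp
  [162,167): 5 bp
  [167,179): 12 bp
  [179,189): 10 bp
  [189,218): 29 bp
  [218,227): 9 bp
  [227,232): 5 bp
  [232,243): 11 bp
  [243,253): 10 bp
  [253,263): 10 bp
  [263,274): 11 bp
  [274,279): 5 bp

[5,5,5,7,9,9,9,9,10,10,10,10,10,10,11,11,11,11,11,12,14,23,28,29]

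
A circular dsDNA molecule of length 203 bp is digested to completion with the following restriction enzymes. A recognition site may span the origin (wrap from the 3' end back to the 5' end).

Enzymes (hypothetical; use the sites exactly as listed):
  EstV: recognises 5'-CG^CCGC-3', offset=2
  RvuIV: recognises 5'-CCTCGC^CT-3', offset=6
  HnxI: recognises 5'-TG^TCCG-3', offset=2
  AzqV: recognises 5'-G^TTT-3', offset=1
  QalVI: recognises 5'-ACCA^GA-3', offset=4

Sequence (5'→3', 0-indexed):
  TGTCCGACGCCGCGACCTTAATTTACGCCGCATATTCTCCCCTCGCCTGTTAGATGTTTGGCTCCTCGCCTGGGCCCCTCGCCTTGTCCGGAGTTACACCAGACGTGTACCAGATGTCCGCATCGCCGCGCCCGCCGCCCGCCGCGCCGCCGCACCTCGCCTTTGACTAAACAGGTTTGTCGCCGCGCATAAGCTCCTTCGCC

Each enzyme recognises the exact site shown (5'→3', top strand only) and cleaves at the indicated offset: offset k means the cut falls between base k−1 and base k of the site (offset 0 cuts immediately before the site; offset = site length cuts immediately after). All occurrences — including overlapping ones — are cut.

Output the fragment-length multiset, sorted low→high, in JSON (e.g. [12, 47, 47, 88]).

Per-enzyme occurrences:
  EstV CGCCGC/2: at [7, 25, 123, 132, 139, 144, 147, 180] ⇒ [9, 27, 125, 134, 141, 146, 149, 182]
  RvuIV CCTCGCCT/6: at [40, 63, 76, 154] ⇒ [46, 69, 82, 160]
  HnxI TGTCCG/2: at [0, 84, 114] ⇒ [2, 86, 116]
  AzqV GTTT/1: at [55, 174] ⇒ [56, 175]
  QalVI ACCAGA/4: at [97, 108] ⇒ [101, 112]

All cut coordinates (distinct, sorted): [2, 9, 27, 46, 56, 69, 82, 86, 101, 112, 116, 125, 134, 141, 146, 149, 160, 175, 182]

Fragment lengths:
  2→9: 7 bp
  9→27: 18 bp
  27→46: 19 bp
  46→56: 10 bp
  56→69: 13 bp
  69→82: 13 bp
  82→86: 4 bp
  86→101: 15 bp
  101→112: 11 bp
  112→116: 4 bp
  116→125: 9 bp
  125→134: 9 bp
  134→141: 7 bp
  141→146: 5 bp
  146→149: 3 bp
  149→160: 11 bp
  160→175: 15 bp
  175→182: 7 bp
  182→2 (wrap): 203-182+2 = 23 bp

[3,4,4,5,7,7,7,9,9,10,11,11,13,13,15,15,18,19,23]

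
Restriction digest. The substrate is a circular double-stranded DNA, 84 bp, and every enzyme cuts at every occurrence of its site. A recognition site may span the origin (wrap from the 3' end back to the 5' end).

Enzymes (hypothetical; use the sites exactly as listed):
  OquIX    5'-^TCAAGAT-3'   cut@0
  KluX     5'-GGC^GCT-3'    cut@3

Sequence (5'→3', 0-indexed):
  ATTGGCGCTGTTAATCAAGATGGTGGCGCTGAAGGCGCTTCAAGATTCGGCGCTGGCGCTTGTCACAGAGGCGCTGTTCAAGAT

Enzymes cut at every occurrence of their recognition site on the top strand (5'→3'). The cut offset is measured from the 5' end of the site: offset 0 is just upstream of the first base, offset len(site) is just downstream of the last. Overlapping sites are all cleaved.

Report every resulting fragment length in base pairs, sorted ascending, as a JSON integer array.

Per-enzyme occurrences:
  OquIX (TCAAGAT, off=0): starts [14, 39, 77] → cuts [14, 39, 77]
  KluX (GGCGCT, off=3): starts [3, 24, 33, 48, 54, 69] → cuts [6, 27, 36, 51, 57, 72]

Pooled cuts: [6, 14, 27, 36, 39, 51, 57, 72, 77]

Fragments:
  6→14: 8 bp
  14→27: 13 bp
  27→36: 9 bp
  36→39: 3 bp
  39→51: 12 bp
  51→57: 6 bp
  57→72: 15 bp
  72→77: 5 bp
  77→6 (wrap): 84-77+6 = 13 bp

[3,5,6,8,9,12,13,13,15]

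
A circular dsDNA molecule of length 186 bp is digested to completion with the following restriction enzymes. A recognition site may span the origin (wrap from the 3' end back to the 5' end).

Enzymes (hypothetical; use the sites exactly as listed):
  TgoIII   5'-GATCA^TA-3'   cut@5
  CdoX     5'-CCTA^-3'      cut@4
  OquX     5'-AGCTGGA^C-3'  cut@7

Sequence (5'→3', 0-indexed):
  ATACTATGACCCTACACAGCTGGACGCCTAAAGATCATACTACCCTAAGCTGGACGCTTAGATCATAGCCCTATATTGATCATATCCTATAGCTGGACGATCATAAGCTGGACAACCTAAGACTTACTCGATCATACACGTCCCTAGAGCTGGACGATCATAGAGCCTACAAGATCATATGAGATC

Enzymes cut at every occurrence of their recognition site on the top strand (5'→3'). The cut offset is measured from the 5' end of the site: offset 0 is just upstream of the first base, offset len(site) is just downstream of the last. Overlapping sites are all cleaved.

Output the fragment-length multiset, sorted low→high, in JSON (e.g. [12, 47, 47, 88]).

[6,6,6,7,7,7,7,8,8,8,8,9,9,9,10,10,10,11,12,13,15]

Per-enzyme occurrences:
  TgoIII (GATCATA, off=5): starts [32, 60, 77, 98, 129, 155, 172, 182] → cuts [1, 37, 65, 82, 103, 134, 160, 177]
  CdoX (CCTA, off=4): starts [10, 26, 43, 69, 85, 115, 142, 165] → cuts [14, 30, 47, 73, 89, 119, 146, 169]
  OquX (AGCTGGAC, off=7): starts [17, 47, 90, 105, 147] → cuts [24, 54, 97, 112, 154]

All cut coordinates (distinct, sorted): [1, 14, 24, 30, 37, 47, 54, 65, 73, 82, 89, 97, 103, 112, 119, 134, 146, 154, 160, 169, 177]

Fragments:
  1→14: 13 bp
  14→24: 10 bp
  24→30: 6 bp
  30→37: 7 bp
  37→47: 10 bp
  47→54: 7 bp
  54→65: 11 bp
  65→73: 8 bp
  73→82: 9 bp
  82→89: 7 bp
  89→97: 8 bp
  97→103: 6 bp
  103→112: 9 bp
  112→119: 7 bp
  119→134: 15 bp
  134→146: 12 bp
  146→154: 8 bp
  154→160: 6 bp
  160→169: 9 bp
  169→177: 8 bp
  177→1 (wrap): 186-177+1 = 10 bp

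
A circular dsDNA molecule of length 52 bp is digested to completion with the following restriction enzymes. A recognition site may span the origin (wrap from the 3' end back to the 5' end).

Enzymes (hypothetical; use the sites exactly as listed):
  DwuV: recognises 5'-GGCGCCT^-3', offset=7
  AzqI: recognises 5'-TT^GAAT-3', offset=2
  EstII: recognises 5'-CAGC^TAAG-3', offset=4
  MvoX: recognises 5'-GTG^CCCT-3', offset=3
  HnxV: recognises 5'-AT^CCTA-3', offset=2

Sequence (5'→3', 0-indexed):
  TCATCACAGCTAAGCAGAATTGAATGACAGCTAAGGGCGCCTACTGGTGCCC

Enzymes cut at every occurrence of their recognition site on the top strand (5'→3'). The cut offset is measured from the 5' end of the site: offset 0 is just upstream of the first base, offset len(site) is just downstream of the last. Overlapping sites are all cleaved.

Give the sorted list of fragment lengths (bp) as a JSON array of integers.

[7,10,11,11,13]

Per-enzyme occurrences:
  DwuV (GGCGCCT, off=7): starts [35] → cuts [42]
  AzqI (TTGAAT, off=2): starts [19] → cuts [21]
  EstII (CAGCTAAG, off=4): starts [6, 27] → cuts [10, 31]
  MvoX (GTGCCCT, off=3): starts [46] → cuts [49]
  HnxV (ATCCTA, off=2): no sites

Pooled cuts: [10, 21, 31, 42, 49]

Fragment lengths:
  10→21: 11 bp
  21→31: 10 bp
  31→42: 11 bp
  42→49: 7 bp
  49→10 (wrap): 52-49+10 = 13 bp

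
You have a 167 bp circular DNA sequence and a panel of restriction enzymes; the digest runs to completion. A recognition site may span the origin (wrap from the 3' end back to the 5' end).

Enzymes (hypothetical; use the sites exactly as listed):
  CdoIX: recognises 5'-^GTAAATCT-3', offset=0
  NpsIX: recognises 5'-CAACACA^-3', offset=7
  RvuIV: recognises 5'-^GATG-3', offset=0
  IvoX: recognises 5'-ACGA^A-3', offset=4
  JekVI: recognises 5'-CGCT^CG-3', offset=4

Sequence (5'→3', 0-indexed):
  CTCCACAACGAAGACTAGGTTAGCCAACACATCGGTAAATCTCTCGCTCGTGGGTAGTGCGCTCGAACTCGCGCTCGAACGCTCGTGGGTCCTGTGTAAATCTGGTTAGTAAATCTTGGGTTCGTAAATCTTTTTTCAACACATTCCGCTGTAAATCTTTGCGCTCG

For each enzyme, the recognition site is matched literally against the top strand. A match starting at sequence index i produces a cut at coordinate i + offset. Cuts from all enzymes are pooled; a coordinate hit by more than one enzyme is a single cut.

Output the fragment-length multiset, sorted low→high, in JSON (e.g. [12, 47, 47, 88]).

Per-enzyme occurrences:
  CdoIX GTAAATCT/0: at [34, 95, 108, 123, 150] ⇒ [34, 95, 108, 123, 150]
  NpsIX CAACACA/7: at [24, 136] ⇒ [31, 143]
  RvuIV (GATG, off=0): no sites
  IvoX ACGAA/4: at [7] ⇒ [11]
  JekVI CGCTCG/4: at [44, 59, 71, 79, 161] ⇒ [48, 63, 75, 83, 165]

All cut coordinates (distinct, sorted): [11, 31, 34, 48, 63, 75, 83, 95, 108, 123, 143, 150, 165]

Fragments:
  11→31: 20 bp
  31→34: 3 bp
  34→48: 14 bp
  48→63: 15 bp
  63→75: 12 bp
  75→83: 8 bp
  83→95: 12 bp
  95→108: 13 bp
  108→123: 15 bp
  123→143: 20 bp
  143→150: 7 bp
  150→165: 15 bp
  165→11 (wrap): 167-165+11 = 13 bp

[3,7,8,12,12,13,13,14,15,15,15,20,20]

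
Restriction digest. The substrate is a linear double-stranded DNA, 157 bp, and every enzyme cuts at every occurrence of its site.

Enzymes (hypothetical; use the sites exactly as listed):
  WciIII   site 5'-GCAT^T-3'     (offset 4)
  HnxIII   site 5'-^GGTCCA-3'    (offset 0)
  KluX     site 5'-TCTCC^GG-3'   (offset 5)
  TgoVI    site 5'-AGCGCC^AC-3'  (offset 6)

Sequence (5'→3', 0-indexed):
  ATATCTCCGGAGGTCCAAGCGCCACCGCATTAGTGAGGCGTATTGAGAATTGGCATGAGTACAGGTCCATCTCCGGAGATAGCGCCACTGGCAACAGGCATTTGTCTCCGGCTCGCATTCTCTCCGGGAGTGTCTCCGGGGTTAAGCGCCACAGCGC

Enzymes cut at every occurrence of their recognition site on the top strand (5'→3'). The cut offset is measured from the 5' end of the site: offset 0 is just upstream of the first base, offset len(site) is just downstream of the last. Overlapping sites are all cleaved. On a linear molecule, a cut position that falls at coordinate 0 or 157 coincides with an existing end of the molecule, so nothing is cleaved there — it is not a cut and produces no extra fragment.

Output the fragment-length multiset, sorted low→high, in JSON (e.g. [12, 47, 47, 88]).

[3,7,7,7,8,8,9,11,12,12,12,13,15,33]

Per-enzyme occurrences:
  WciIII (GCATT, off=4): starts [26, 97, 114] → cuts [30, 101, 118]
  HnxIII (GGTCCA, off=0): starts [11, 63] → cuts [11, 63]
  KluX (TCTCCGG, off=5): starts [3, 69, 104, 120, 132] → cuts [8, 74, 109, 125, 137]
  TgoVI (AGCGCCAC, off=6): starts [17, 80, 144] → cuts [23, 86, 150]

Pooled cuts: [8, 11, 23, 30, 63, 74, 86, 101, 109, 118, 125, 137, 150]

Fragments:
  [0,8): 8 bp
  [8,11): 3 bp
  [11,23): 12 bp
  [23,30): 7 bp
  [30,63): 33 bp
  [63,74): 11 bp
  [74,86): 12 bp
  [86,101): 15 bp
  [101,109): 8 bp
  [109,118): 9 bp
  [118,125): 7 bp
  [125,137): 12 bp
  [137,150): 13 bp
  [150,157): 7 bp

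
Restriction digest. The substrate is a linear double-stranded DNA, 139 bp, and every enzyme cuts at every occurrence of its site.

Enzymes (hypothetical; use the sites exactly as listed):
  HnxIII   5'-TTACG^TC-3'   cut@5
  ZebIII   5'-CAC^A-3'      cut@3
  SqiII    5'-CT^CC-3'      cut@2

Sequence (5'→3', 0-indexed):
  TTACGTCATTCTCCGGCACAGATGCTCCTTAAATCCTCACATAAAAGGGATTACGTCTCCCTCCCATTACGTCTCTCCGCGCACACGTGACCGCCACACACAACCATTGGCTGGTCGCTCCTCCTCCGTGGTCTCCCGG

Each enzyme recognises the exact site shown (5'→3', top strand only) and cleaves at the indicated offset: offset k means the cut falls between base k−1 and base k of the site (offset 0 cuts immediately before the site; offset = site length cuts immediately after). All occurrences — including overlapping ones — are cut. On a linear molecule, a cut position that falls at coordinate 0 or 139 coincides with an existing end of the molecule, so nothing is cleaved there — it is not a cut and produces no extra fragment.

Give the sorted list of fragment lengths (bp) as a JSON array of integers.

[2,2,3,3,3,4,5,5,5,7,7,7,8,9,9,13,14,15,18]

Scan for sites:
  HnxIII TTACGTC/5: at [0, 50, 66] ⇒ [5, 55, 71]
  ZebIII CACA/3: at [16, 37, 81, 94, 96, 98] ⇒ [19, 40, 84, 97, 99, 101]
  SqiII CTCC/2: at [10, 24, 56, 60, 74, 117, 120, 123, 132] ⇒ [12, 26, 58, 62, 76, 119, 122, 125, 134]

Pooled cuts: [5, 12, 19, 26, 40, 55, 58, 62, 71, 76, 84, 97, 99, 101, 119, 122, 125, 134]

Fragment lengths:
  [0,5): 5 bp
  [5,12): 7 bp
  [12,19): 7 bp
  [19,26): 7 bp
  [26,40): 14 bp
  [40,55): 15 bp
  [55,58): 3 bp
  [58,62): 4 bp
  [62,71): 9 bp
  [71,76): 5 bp
  [76,84): 8 bp
  [84,97): 13 bp
  [97,99): 2 bp
  [99,101): 2 bp
  [101,119): 18 bp
  [119,122): 3 bp
  [122,125): 3 bp
  [125,134): 9 bp
  [134,139): 5 bp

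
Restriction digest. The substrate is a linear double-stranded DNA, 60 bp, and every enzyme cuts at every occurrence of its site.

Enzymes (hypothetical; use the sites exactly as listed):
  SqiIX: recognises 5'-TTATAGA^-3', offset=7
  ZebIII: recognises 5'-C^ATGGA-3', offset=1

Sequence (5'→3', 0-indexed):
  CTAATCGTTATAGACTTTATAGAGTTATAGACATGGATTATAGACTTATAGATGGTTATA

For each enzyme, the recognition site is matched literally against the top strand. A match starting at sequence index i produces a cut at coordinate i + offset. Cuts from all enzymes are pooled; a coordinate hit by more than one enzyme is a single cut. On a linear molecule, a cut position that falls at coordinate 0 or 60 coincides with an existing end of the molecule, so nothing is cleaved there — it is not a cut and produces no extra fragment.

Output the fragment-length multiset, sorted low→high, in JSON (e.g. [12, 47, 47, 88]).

Scan for sites:
  SqiIX TTATAGA/7: at [7, 16, 24, 37, 45] ⇒ [14, 23, 31, 44, 52]
  ZebIII CATGGA/1: at [31] ⇒ [32]

All cut coordinates (distinct, sorted): [14, 23, 31, 32, 44, 52]

Fragment lengths:
  [0,14): 14 bp
  [14,23): 9 bp
  [23,31): 8 bp
  [31,32): 1 bp
  [32,44): 12 bp
  [44,52): 8 bp
  [52,60): 8 bp

[1,8,8,8,9,12,14]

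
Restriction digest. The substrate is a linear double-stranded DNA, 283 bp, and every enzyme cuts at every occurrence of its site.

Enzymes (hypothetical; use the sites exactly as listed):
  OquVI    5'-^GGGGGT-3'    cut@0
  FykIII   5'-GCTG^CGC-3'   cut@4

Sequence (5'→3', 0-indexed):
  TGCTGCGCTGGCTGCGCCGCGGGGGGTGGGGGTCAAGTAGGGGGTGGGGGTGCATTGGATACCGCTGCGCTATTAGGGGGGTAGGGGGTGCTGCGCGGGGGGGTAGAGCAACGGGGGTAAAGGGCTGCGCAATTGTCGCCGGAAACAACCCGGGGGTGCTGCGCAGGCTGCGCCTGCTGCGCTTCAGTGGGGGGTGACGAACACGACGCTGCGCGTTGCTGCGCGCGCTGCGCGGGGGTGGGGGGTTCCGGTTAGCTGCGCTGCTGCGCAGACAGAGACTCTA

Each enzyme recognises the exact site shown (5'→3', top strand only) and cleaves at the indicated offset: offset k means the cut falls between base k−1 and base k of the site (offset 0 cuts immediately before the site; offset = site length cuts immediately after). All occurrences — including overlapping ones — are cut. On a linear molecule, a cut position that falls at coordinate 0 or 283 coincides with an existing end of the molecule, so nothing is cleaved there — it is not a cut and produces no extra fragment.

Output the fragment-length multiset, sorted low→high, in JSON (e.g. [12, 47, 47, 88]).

Site scan:
  OquVI GGGGGT/0: at [21, 27, 39, 45, 76, 83, 98, 112, 151, 189, 233, 240] ⇒ [21, 27, 39, 45, 76, 83, 98, 112, 151, 189, 233, 240]
  FykIII GCTGCGC/4: at [1, 10, 63, 89, 123, 157, 166, 175, 207, 217, 226, 254, 262] ⇒ [5, 14, 67, 93, 127, 161, 170, 179, 211, 221, 230, 258, 266]

Pooled cuts: [5, 14, 21, 27, 39, 45, 67, 76, 83, 93, 98, 112, 127, 151, 161, 170, 179, 189, 211, 221, 230, 233, 240, 258, 266]

Fragments:
  [0,5): 5 bp
  [5,14): 9 bp
  [14,21): 7 bp
  [21,27): 6 bp
  [27,39): 12 bp
  [39,45): 6 bp
  [45,67): 22 bp
  [67,76): 9 bp
  [76,83): 7 bp
  [83,93): 10 bp
  [93,98): 5 bp
  [98,112): 14 bp
  [112,127): 15 bp
  [127,151): 24 bp
  [151,161): 10 bp
  [161,170): 9 bp
  [170,179): 9 bp
  [179,189): 10 bp
  [189,211): 22 bp
  [211,221): 10 bp
  [221,230): 9 bp
  [230,233): 3 bp
  [233,240): 7 bp
  [240,258): 18 bp
  [258,266): 8 bp
  [266,283): 17 bp

[3,5,5,6,6,7,7,7,8,9,9,9,9,9,10,10,10,10,12,14,15,17,18,22,22,24]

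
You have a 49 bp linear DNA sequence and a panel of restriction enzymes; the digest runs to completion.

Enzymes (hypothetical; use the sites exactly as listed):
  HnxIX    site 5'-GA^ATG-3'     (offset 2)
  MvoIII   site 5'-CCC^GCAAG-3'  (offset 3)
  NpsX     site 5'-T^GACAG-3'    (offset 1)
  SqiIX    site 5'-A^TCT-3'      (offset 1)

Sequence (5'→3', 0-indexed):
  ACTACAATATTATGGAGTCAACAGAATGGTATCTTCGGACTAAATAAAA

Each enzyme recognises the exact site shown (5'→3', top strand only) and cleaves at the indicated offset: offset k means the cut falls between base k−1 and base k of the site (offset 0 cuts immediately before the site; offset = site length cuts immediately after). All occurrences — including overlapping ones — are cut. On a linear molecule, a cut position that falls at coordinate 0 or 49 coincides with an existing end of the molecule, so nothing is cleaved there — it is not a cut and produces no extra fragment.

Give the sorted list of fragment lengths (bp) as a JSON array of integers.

[6,18,25]

Scan for sites:
  HnxIX GAATG/2: at [23] ⇒ [25]
  MvoIII (CCCGCAAG, off=3): no sites
  NpsX (TGACAG, off=1): no sites
  SqiIX ATCT/1: at [30] ⇒ [31]

All cut coordinates (distinct, sorted): [25, 31]

Fragments:
  [0,25): 25 bp
  [25,31): 6 bp
  [31,49): 18 bp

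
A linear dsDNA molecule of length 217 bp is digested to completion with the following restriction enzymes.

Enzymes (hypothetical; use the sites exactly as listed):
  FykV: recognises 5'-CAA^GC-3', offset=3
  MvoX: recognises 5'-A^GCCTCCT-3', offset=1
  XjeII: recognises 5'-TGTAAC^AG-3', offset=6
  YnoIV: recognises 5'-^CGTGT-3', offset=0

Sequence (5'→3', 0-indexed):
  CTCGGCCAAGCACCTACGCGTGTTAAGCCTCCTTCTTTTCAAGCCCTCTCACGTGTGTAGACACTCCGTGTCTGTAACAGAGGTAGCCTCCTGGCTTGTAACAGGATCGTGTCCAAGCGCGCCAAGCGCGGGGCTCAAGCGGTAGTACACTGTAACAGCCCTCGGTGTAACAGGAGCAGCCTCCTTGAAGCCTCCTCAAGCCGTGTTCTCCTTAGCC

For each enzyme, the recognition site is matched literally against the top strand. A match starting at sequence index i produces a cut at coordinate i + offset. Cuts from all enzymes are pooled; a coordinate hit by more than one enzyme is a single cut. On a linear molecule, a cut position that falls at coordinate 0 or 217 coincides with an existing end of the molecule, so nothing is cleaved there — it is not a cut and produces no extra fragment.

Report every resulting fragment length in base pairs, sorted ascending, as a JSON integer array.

[2,5,7,7,8,9,9,9,9,9,10,11,12,13,15,15,16,16,17,18]

Site scan:
  FykV CAAGC/3: at [6, 39, 113, 122, 135, 196] ⇒ [9, 42, 116, 125, 138, 199]
  MvoX AGCCTCCT/1: at [25, 84, 177, 188] ⇒ [26, 85, 178, 189]
  XjeII TGTAACAG/6: at [72, 96, 150, 165] ⇒ [78, 102, 156, 171]
  YnoIV CGTGT/0: at [18, 51, 66, 107, 201] ⇒ [18, 51, 66, 107, 201]

Pooled cuts: [9, 18, 26, 42, 51, 66, 78, 85, 102, 107, 116, 125, 138, 156, 171, 178, 189, 199, 201]

Fragment lengths:
  [0,9): 9 bp
  [9,18): 9 bp
  [18,26): 8 bp
  [26,42): 16 bp
  [42,51): 9 bp
  [51,66): 15 bp
  [66,78): 12 bp
  [78,85): 7 bp
  [85,102): 17 bp
  [102,107): 5 bp
  [107,116): 9 bp
  [116,125): 9 bp
  [125,138): 13 bp
  [138,156): 18 bp
  [156,171): 15 bp
  [171,178): 7 bp
  [178,189): 11 bp
  [189,199): 10 bp
  [199,201): 2 bp
  [201,217): 16 bp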